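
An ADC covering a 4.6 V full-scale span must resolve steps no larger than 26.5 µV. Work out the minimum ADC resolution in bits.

Number of steps required ≥ 4.6 V / 26.5 µV = 173584.91.
Need 2^N ≥ 173584.91; 2^17 = 131072, 2^18 = 262144.
Minimum N = 18.

18 bits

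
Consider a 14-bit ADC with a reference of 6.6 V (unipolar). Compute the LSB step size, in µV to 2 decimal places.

402.83 µV

Full-scale span = 6.6 V.
LSB = 6.6 / 2^14 = 6.6 / 16384 = 0.000402832 V = 402.83 µV.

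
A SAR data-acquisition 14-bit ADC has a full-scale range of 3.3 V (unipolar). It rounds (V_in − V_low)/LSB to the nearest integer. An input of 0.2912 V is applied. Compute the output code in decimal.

code 1446

Full-scale span = 3.3 V; LSB = 3.3/2^14 = 201.42 µV.
(0.2912 − 0) / 0.000201416 = 1445.764 LSBs.
Round → code 1446.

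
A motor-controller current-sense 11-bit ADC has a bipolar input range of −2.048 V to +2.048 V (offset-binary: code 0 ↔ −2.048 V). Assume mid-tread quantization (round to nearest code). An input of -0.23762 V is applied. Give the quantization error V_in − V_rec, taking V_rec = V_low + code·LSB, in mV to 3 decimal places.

Step size: 4.096 V ÷ 2^11 = 2.000 mV.
Scaled input = 905.1900 LSBs, so code = 905.
Reconstructed: -0.238 V.
Difference: 0.00038 V → 0.380 mV.

0.380 mV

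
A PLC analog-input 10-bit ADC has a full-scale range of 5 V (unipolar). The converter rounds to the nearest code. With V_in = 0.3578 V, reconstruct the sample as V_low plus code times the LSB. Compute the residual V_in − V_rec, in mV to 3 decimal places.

1.355 mV

LSB = 5/2^10 = 4.883 mV.
Scaled input = 73.2774 LSBs, so code = 73.
Reconstructed: 0.35644531 V.
Error = 0.3578 − 0.35644531 = 0.00135469 V = 1.355 mV.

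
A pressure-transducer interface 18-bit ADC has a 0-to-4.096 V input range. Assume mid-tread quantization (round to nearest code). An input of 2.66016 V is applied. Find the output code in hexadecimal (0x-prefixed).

Full-scale span = 4.096 V; LSB = 4.096/2^18 = 15.62 µV.
Input sits at 170250.240 steps above V_low.
round(170250.240) = 170250.
In hexadecimal (0x-prefixed): 0x2990A.

code 0x2990A (decimal 170250)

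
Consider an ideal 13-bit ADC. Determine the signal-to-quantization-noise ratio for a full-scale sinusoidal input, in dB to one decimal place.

80.0 dB

SNR ≈ 6.02·N + 1.76 dB = 6.02·13 + 1.76 = 80.02 dB.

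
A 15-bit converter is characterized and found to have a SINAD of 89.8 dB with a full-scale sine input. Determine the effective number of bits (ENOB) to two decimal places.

ENOB = (SINAD − 1.76) / 6.02 = (89.8 − 1.76)/6.02 = 14.625.

14.62 bits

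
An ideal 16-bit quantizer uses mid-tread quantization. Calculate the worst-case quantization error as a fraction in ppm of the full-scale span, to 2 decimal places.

Rounding → worst-case error = ½ LSB = V_FS/2^17, so 1e+06/131072 = 7.62939 ppm of full scale.

7.63 ppm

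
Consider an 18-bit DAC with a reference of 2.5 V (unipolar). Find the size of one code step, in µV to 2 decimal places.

Full-scale span = 2.5 V.
LSB = 2.5 / 2^18 = 2.5 / 262144 = 9.53674e-06 V = 9.54 µV.

9.54 µV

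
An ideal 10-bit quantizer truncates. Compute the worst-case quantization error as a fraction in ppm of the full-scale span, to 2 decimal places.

976.56 ppm

Truncating → worst-case error = 1 LSB = V_FS/2^10, so 1e+06/1024 = 976.562 ppm of full scale.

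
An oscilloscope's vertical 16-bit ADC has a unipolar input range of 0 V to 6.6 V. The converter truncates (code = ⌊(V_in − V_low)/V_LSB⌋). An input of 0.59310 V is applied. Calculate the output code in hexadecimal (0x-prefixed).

With 65536 levels over 6.6 V, one step is 100.71 µV.
(0.59310 − 0) / 0.000100708 = 5889.303 LSBs.
⌊·⌋(5889.303) = 5889.
In hexadecimal (0x-prefixed): 0x1701.

code 0x1701 (decimal 5889)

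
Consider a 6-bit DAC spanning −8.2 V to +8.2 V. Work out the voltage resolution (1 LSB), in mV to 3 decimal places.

Full-scale span = 16.4 V.
LSB = 16.4 / 2^6 = 16.4 / 64 = 0.25625 V = 256.250 mV.

256.250 mV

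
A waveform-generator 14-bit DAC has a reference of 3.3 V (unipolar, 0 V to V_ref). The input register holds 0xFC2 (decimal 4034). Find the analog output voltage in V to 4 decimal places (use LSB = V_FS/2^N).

LSB = 3.3 V / 2^14 = 201.42 µV.
Code 0xFC2 = 4034 decimal.
V_out = 0 + 4034 × 0.000201416 V = 0.812512 V.

0.8125 V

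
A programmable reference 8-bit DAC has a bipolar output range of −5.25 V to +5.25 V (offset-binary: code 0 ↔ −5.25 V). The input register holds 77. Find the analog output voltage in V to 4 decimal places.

-2.0918 V

LSB = 10.5 V / 2^8 = 41.016 mV.
V_out = (−5.25) + 77 × 0.0410156 V = -2.0918 V.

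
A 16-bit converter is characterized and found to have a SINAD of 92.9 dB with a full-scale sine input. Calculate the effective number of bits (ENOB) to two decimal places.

ENOB = (SINAD − 1.76) / 6.02 = (92.9 − 1.76)/6.02 = 15.140.

15.14 bits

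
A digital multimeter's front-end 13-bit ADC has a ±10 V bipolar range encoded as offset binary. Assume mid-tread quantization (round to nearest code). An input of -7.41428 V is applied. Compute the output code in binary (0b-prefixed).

LSB = 20 V / 8192 = 2.441 mV.
(-7.41428 − (−10)) / 0.00244141 = 1059.111 LSBs.
So the output code is 1059.
In binary (0b-prefixed): 0b10000100011.

code 0b10000100011 (decimal 1059)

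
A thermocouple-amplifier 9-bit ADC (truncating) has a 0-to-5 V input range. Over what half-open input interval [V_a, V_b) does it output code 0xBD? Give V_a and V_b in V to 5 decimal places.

LSB = 5/2^9 = 9.766 mV.
Code 0xBD = 189 decimal.
V_a = V_low + 189·LSB = 1.8457 V; V_b = V_low + 190·LSB = 1.85547 V.

[1.84570 V, 1.85547 V)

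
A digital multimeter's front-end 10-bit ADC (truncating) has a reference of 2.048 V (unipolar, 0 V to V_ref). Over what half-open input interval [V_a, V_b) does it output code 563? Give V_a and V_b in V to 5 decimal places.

LSB = 2.048/2^10 = 2.000 mV.
V_a = V_low + 563·LSB = 1.126 V; V_b = V_low + 564·LSB = 1.128 V.

[1.12600 V, 1.12800 V)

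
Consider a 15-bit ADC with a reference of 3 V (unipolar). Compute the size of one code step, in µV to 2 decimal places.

Full-scale span = 3 V.
LSB = 3 / 2^15 = 3 / 32768 = 9.15527e-05 V = 91.55 µV.

91.55 µV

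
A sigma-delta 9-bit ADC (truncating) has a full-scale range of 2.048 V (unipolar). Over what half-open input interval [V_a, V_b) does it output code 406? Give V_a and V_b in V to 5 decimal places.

[1.62400 V, 1.62800 V)

LSB = 2.048/2^9 = 4.000 mV.
V_a = V_low + 406·LSB = 1.624 V; V_b = V_low + 407·LSB = 1.628 V.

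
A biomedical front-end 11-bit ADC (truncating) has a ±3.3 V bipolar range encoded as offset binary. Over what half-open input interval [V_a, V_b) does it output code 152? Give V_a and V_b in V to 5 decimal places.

LSB = 6.6/2^11 = 3.223 mV.
V_a = V_low + 152·LSB = -2.81016 V; V_b = V_low + 153·LSB = -2.80693 V.

[-2.81016 V, -2.80693 V)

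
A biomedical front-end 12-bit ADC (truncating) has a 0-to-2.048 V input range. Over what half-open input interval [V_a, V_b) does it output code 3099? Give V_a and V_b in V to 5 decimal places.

LSB = 2.048/2^12 = 0.500 mV.
V_a = V_low + 3099·LSB = 1.5495 V; V_b = V_low + 3100·LSB = 1.55 V.

[1.54950 V, 1.55000 V)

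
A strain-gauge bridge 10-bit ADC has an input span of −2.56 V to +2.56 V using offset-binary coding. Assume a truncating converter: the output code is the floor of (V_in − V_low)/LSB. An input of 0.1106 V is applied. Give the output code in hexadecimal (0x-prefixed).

LSB = 5.12 V / 1024 = 5.000 mV.
Input sits at 534.120 steps above V_low.
Floor → code 534.
In hexadecimal (0x-prefixed): 0x216.

code 0x216 (decimal 534)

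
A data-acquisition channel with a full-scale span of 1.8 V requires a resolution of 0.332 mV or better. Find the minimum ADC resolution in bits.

Number of steps required ≥ 1.8 V / 0.332 mV = 5421.69.
Need 2^N ≥ 5421.69; 2^12 = 4096, 2^13 = 8192.
Minimum N = 13.

13 bits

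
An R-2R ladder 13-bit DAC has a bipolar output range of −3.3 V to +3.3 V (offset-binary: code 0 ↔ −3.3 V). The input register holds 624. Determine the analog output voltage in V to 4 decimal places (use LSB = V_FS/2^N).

-2.7973 V

LSB = 6.6 V / 2^13 = 0.806 mV.
V_out = (−3.3) + 624 × 0.000805664 V = -2.79727 V.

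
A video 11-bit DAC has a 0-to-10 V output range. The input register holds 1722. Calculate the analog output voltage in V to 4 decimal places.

LSB = 10 V / 2^11 = 4.883 mV.
V_out = 0 + 1722 × 0.00488281 V = 8.4082 V.

8.4082 V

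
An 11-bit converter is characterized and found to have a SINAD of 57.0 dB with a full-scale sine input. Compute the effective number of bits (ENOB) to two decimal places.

9.18 bits

ENOB = (SINAD − 1.76) / 6.02 = (57.0 − 1.76)/6.02 = 9.176.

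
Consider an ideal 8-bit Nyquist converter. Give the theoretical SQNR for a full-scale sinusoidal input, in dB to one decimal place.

49.9 dB

SNR ≈ 6.02·N + 1.76 dB = 6.02·8 + 1.76 = 49.92 dB.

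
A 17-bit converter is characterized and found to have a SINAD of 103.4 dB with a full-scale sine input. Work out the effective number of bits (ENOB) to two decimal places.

ENOB = (SINAD − 1.76) / 6.02 = (103.4 − 1.76)/6.02 = 16.884.

16.88 bits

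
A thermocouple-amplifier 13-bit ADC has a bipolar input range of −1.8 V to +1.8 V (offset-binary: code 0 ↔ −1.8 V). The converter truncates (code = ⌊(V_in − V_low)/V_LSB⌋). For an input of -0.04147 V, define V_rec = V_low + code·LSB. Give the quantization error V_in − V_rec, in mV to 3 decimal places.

0.278 mV

Step size: 3.6 V ÷ 2^13 = 439.45 µV.
Scaled input = 4001.6327 LSBs, so code = 4001.
V_rec = (−1.8) + 4001·0.000439453 = -0.041748047 V.
Difference: 0.000278047 V → 0.278 mV.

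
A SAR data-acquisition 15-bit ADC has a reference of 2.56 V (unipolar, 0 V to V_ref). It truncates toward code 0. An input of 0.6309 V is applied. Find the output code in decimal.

code 8075

Full-scale span = 2.56 V; LSB = 2.56/2^15 = 78.12 µV.
Input sits at 8075.520 steps above V_low.
Floor → code 8075.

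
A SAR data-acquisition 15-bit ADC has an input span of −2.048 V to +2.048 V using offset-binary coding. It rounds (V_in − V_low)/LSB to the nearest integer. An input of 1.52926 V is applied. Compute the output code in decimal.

With 32768 levels over 4.096 V, one step is 125.00 µV.
(V_in − V_low)/LSB = (1.52926 − (−2.048)) / 0.000125 = 28618.080.
Round → code 28618.

code 28618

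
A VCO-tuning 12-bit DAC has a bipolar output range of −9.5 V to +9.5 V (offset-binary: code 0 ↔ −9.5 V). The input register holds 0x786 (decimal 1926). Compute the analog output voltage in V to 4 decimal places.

LSB = 19 V / 2^12 = 4.639 mV.
Code 0x786 = 1926 decimal.
V_out = (−9.5) + 1926 × 0.00463867 V = -0.565918 V.

-0.5659 V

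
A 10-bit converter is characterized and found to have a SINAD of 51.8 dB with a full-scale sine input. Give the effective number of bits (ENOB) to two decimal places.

ENOB = (SINAD − 1.76) / 6.02 = (51.8 − 1.76)/6.02 = 8.312.

8.31 bits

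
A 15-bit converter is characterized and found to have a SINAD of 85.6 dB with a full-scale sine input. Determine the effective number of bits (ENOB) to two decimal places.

13.93 bits

ENOB = (SINAD − 1.76) / 6.02 = (85.6 − 1.76)/6.02 = 13.927.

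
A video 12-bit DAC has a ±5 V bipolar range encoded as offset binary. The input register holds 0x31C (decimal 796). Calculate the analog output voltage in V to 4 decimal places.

LSB = 10 V / 2^12 = 2.441 mV.
Code 0x31C = 796 decimal.
V_out = (−5) + 796 × 0.00244141 V = -3.05664 V.

-3.0566 V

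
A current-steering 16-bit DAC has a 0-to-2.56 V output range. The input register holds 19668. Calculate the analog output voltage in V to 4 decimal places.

LSB = 2.56 V / 2^16 = 39.06 µV.
V_out = 0 + 19668 × 3.90625e-05 V = 0.768281 V.

0.7683 V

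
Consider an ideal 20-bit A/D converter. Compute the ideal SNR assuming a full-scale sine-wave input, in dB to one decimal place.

SNR ≈ 6.02·N + 1.76 dB = 6.02·20 + 1.76 = 122.16 dB.

122.2 dB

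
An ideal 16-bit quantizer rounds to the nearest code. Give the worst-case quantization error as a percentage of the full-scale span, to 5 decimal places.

0.00076 %

Rounding → worst-case error = ½ LSB = V_FS/2^17, so 100/131072 = 0.000762939 % of full scale.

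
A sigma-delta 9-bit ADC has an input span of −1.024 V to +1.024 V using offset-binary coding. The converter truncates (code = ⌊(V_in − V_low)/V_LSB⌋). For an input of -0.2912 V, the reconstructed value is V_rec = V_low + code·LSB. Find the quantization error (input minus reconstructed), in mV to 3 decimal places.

0.800 mV

Step size: 2.048 V ÷ 2^9 = 4.000 mV.
(-0.2912 − (−1.024))/0.004 = 183.2000; ⌊·⌋ gives code 183.
V_rec = (−1.024) + 183·0.004 = -0.292 V.
V_in − V_rec = 0.0008 V = 0.800 mV.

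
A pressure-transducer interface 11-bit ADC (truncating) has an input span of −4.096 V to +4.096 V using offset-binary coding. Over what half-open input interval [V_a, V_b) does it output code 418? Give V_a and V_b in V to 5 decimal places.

[-2.42400 V, -2.42000 V)

LSB = 8.192/2^11 = 4.000 mV.
V_a = V_low + 418·LSB = -2.424 V; V_b = V_low + 419·LSB = -2.42 V.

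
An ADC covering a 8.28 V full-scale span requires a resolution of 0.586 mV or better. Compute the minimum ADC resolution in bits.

14 bits

Number of steps required ≥ 8.28 V / 0.586 mV = 14129.69.
Need 2^N ≥ 14129.69; 2^13 = 8192, 2^14 = 16384.
Minimum N = 14.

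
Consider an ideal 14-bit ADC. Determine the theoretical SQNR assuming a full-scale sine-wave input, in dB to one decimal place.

86.0 dB

SNR ≈ 6.02·N + 1.76 dB = 6.02·14 + 1.76 = 86.04 dB.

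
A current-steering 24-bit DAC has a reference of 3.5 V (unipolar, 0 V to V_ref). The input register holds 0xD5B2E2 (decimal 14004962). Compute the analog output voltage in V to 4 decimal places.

2.9217 V

LSB = 3.5 V / 2^24 = 0.21 µV.
Code 0xD5B2E2 = 14004962 decimal.
V_out = 0 + 14004962 × 2.08616e-07 V = 2.92166 V.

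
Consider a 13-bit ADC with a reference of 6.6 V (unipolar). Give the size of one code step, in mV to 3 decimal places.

0.806 mV

Full-scale span = 6.6 V.
LSB = 6.6 / 2^13 = 6.6 / 8192 = 0.000805664 V = 0.806 mV.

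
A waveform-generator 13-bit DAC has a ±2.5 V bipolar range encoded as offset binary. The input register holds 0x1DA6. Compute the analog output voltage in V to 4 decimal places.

2.1326 V

LSB = 5 V / 2^13 = 0.610 mV.
Code 0x1DA6 = 7590 decimal.
V_out = (−2.5) + 7590 × 0.000610352 V = 2.13257 V.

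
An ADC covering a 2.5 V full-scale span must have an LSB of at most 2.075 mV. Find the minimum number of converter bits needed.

Number of steps required ≥ 2.5 V / 2.075 mV = 1204.82.
Need 2^N ≥ 1204.82; 2^10 = 1024, 2^11 = 2048.
Minimum N = 11.

11 bits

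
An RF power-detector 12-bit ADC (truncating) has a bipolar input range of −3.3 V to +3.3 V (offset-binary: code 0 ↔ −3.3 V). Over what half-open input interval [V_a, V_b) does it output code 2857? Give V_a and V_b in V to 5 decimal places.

[1.30356 V, 1.30518 V)

LSB = 6.6/2^12 = 1.611 mV.
V_a = V_low + 2857·LSB = 1.30356 V; V_b = V_low + 2858·LSB = 1.30518 V.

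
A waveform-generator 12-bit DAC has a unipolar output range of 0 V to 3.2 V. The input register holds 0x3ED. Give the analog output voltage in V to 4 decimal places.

LSB = 3.2 V / 2^12 = 0.781 mV.
Code 0x3ED = 1005 decimal.
V_out = 0 + 1005 × 0.00078125 V = 0.785156 V.

0.7852 V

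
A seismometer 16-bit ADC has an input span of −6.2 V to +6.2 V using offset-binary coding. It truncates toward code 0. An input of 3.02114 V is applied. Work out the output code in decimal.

Full-scale span = 12.4 V; LSB = 12.4/2^16 = 189.21 µV.
(V_in − V_low)/LSB = (3.02114 − (−6.2)) / 0.000189209 = 48735.212.
So the output code is 48735.

code 48735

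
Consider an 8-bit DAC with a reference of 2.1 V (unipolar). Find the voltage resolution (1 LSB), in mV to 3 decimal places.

8.203 mV

Full-scale span = 2.1 V.
LSB = 2.1 / 2^8 = 2.1 / 256 = 0.00820313 V = 8.203 mV.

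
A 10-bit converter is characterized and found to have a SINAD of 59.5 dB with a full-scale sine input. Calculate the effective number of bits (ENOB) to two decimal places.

9.59 bits

ENOB = (SINAD − 1.76) / 6.02 = (59.5 − 1.76)/6.02 = 9.591.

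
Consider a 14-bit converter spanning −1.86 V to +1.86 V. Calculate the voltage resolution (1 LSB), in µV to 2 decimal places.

Full-scale span = 3.72 V.
LSB = 3.72 / 2^14 = 3.72 / 16384 = 0.000227051 V = 227.05 µV.

227.05 µV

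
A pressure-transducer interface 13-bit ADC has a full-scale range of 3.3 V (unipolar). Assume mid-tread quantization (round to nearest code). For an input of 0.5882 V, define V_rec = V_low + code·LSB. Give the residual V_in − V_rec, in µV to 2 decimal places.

Step size: 3.3 V ÷ 2^13 = 402.83 µV.
(V_in − V_low)/LSB = (0.5882 − 0)/0.000402832 = 1460.1619 → code 1460 (round).
Reconstructed: 0.58813477 V.
Difference: 6.52344e-05 V → 65.23 µV.

65.23 µV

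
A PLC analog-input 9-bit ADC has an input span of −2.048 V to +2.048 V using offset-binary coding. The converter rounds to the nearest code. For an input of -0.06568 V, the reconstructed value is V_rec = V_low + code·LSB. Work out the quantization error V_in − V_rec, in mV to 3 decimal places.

One LSB is 4.096 V / 512 = 8.000 mV.
(-0.06568 − (−2.048))/0.008 = 247.7900; round gives code 248.
V_rec = (−2.048) + 248·0.008 = -0.064 V.
V_in − V_rec = -0.00168 V = -1.680 mV.

-1.680 mV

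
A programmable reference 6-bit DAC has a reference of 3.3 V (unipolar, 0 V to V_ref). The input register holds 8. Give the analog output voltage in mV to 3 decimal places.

LSB = 3.3 V / 2^6 = 51.562 mV.
V_out = 0 + 8 × 0.0515625 V = 0.4125 V.
= 412.500 mV.

412.500 mV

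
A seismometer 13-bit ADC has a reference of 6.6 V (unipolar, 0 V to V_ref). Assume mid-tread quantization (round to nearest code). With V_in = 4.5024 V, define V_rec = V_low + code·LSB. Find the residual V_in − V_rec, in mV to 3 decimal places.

LSB = 6.6/2^13 = 0.806 mV.
(4.5024 − 0)/0.000805664 = 5588.4335; round gives code 5588.
Code 5588 maps back to 0 + 5588×0.000805664 V = 4.5020508 V.
V_in − V_rec = 0.000349219 V = 0.349 mV.

0.349 mV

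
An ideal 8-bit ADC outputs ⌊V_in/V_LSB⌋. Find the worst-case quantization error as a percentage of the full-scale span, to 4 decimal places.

0.3906 %

Truncating → worst-case error = 1 LSB = V_FS/2^8, so 100/256 = 0.390625 % of full scale.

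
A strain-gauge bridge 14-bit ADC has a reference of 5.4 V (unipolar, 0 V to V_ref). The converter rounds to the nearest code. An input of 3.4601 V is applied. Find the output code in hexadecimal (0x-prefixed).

Full-scale span = 5.4 V; LSB = 5.4/2^14 = 329.59 µV.
(3.4601 − 0) / 0.00032959 = 10498.200 LSBs.
So the output code is 10498.
In hexadecimal (0x-prefixed): 0x2902.

code 0x2902 (decimal 10498)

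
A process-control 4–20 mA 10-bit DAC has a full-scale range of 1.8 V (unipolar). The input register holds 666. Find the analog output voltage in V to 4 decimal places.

1.1707 V

LSB = 1.8 V / 2^10 = 1.758 mV.
V_out = 0 + 666 × 0.00175781 V = 1.1707 V.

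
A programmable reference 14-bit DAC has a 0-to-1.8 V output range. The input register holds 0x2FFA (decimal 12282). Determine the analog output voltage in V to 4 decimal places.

LSB = 1.8 V / 2^14 = 109.86 µV.
Code 0x2FFA = 12282 decimal.
V_out = 0 + 12282 × 0.000109863 V = 1.34934 V.

1.3493 V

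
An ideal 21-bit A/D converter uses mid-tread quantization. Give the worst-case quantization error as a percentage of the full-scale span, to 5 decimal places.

Rounding → worst-case error = ½ LSB = V_FS/2^22, so 100/4194304 = 2.38419e-05 % of full scale.

0.00002 %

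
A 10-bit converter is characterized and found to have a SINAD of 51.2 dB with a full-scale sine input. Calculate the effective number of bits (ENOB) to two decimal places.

8.21 bits

ENOB = (SINAD − 1.76) / 6.02 = (51.2 − 1.76)/6.02 = 8.213.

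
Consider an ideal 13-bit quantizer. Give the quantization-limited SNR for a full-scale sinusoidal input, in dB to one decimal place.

SNR ≈ 6.02·N + 1.76 dB = 6.02·13 + 1.76 = 80.02 dB.

80.0 dB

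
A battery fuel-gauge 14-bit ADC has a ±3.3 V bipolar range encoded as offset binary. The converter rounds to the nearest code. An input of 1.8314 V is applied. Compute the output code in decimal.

With 16384 levels over 6.6 V, one step is 402.83 µV.
(1.8314 − (−3.3)) / 0.000402832 = 12738.312 LSBs.
Round → code 12738.

code 12738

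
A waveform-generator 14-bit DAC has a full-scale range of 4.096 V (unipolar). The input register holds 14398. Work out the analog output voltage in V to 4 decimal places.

LSB = 4.096 V / 2^14 = 250.00 µV.
V_out = 0 + 14398 × 0.00025 V = 3.5995 V.

3.5995 V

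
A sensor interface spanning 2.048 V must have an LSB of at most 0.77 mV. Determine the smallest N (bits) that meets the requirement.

Number of steps required ≥ 2.048 V / 0.77 mV = 2659.74.
Need 2^N ≥ 2659.74; 2^11 = 2048, 2^12 = 4096.
Minimum N = 12.

12 bits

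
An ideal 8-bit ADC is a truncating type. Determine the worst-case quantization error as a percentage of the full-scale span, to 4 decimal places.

0.3906 %

Truncating → worst-case error = 1 LSB = V_FS/2^8, so 100/256 = 0.390625 % of full scale.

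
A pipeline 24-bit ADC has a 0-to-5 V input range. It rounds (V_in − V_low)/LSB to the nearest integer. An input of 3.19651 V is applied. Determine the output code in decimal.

With 16777216 levels over 5 V, one step is 0.30 µV.
Input sits at 10725707.743 steps above V_low.
round(10725707.743) = 10725708.

code 10725708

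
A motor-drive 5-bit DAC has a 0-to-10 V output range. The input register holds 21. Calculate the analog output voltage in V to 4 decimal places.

6.5625 V

LSB = 10 V / 2^5 = 312.500 mV.
V_out = 0 + 21 × 0.3125 V = 6.5625 V.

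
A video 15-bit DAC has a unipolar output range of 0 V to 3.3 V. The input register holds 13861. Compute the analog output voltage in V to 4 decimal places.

1.3959 V

LSB = 3.3 V / 2^15 = 100.71 µV.
V_out = 0 + 13861 × 0.000100708 V = 1.39591 V.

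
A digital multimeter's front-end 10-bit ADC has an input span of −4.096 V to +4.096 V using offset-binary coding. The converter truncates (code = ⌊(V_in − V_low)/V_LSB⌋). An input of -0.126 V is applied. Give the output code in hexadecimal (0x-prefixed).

code 0x1F0 (decimal 496)

LSB = 8.192 V / 1024 = 8.000 mV.
(-0.126 − (−4.096)) / 0.008 = 496.250 LSBs.
⌊·⌋(496.250) = 496.
In hexadecimal (0x-prefixed): 0x1F0.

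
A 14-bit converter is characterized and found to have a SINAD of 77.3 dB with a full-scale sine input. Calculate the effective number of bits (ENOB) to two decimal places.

ENOB = (SINAD − 1.76) / 6.02 = (77.3 − 1.76)/6.02 = 12.548.

12.55 bits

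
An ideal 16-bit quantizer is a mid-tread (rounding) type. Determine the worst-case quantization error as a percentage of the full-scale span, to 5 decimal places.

0.00076 %

Rounding → worst-case error = ½ LSB = V_FS/2^17, so 100/131072 = 0.000762939 % of full scale.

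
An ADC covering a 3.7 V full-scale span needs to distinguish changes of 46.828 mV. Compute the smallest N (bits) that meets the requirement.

7 bits

Number of steps required ≥ 3.7 V / 46.828 mV = 79.01.
Need 2^N ≥ 79.01; 2^6 = 64, 2^7 = 128.
Minimum N = 7.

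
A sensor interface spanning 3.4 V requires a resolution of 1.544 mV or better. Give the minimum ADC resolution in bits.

Number of steps required ≥ 3.4 V / 1.544 mV = 2202.07.
Need 2^N ≥ 2202.07; 2^11 = 2048, 2^12 = 4096.
Minimum N = 12.

12 bits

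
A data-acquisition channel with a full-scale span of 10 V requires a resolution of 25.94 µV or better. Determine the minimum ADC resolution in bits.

Number of steps required ≥ 10 V / 25.94 µV = 385505.01.
Need 2^N ≥ 385505.01; 2^18 = 262144, 2^19 = 524288.
Minimum N = 19.

19 bits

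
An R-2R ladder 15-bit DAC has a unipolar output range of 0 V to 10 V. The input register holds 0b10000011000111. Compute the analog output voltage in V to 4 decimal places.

LSB = 10 V / 2^15 = 305.18 µV.
Code 0b10000011000111 = 8391 decimal.
V_out = 0 + 8391 × 0.000305176 V = 2.56073 V.

2.5607 V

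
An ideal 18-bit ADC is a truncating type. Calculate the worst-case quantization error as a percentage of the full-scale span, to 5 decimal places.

Truncating → worst-case error = 1 LSB = V_FS/2^18, so 100/262144 = 0.00038147 % of full scale.

0.00038 %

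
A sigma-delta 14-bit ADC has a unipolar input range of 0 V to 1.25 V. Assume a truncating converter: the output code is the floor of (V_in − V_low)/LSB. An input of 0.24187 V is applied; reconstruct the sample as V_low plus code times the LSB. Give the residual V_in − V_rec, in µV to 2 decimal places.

LSB = 1.25/2^14 = 76.29 µV.
(V_in − V_low)/LSB = (0.24187 − 0)/7.62939e-05 = 3170.2385 → code 3170 (floor).
Code 3170 maps back to 0 + 3170×7.62939e-05 V = 0.24185181 V.
V_in − V_rec = 1.81934e-05 V = 18.19 µV.

18.19 µV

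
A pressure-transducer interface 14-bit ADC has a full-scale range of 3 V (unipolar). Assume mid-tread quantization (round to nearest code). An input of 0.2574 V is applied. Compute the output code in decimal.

code 1406

With 16384 levels over 3 V, one step is 183.11 µV.
Input sits at 1405.747 steps above V_low.
round(1405.747) = 1406.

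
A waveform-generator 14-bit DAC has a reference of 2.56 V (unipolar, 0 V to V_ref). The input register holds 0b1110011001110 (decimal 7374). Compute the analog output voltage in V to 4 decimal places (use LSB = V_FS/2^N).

LSB = 2.56 V / 2^14 = 156.25 µV.
Code 0b1110011001110 = 7374 decimal.
V_out = 0 + 7374 × 0.00015625 V = 1.15219 V.

1.1522 V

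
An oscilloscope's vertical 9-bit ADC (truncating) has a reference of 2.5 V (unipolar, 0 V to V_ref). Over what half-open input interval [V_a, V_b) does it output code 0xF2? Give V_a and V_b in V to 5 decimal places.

LSB = 2.5/2^9 = 4.883 mV.
Code 0xF2 = 242 decimal.
V_a = V_low + 242·LSB = 1.18164 V; V_b = V_low + 243·LSB = 1.18652 V.

[1.18164 V, 1.18652 V)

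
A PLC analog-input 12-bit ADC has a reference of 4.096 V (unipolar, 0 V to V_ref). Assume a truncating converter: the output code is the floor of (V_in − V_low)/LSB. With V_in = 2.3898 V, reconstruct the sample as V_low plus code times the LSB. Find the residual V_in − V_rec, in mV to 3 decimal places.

0.800 mV

One LSB is 4.096 V / 4096 = 1.000 mV.
(V_in − V_low)/LSB = (2.3898 − 0)/0.001 = 2389.8000 → code 2389 (floor).
V_rec = 0 + 2389·0.001 = 2.389 V.
Error = 2.3898 − 2.389 = 0.0008 V = 0.800 mV.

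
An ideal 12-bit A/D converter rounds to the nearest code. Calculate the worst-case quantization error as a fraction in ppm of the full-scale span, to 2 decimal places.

122.07 ppm

Rounding → worst-case error = ½ LSB = V_FS/2^13, so 1e+06/8192 = 122.07 ppm of full scale.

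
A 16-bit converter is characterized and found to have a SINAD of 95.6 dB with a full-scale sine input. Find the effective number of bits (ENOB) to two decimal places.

15.59 bits

ENOB = (SINAD − 1.76) / 6.02 = (95.6 − 1.76)/6.02 = 15.588.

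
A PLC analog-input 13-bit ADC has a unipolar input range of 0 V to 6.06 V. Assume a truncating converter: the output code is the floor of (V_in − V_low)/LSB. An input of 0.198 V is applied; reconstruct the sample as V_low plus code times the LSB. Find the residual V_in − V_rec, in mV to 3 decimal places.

0.488 mV

One LSB is 6.06 V / 8192 = 0.740 mV.
(V_in − V_low)/LSB = (0.198 − 0)/0.000739746 = 267.6594 → code 267 (floor).
V_rec = 0 + 267·0.000739746 = 0.19751221 V.
V_in − V_rec = 0.000487793 V = 0.488 mV.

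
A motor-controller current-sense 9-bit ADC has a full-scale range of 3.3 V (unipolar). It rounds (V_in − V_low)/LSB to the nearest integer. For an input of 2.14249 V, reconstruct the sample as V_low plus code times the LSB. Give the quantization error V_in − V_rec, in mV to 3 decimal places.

2.646 mV

One LSB is 3.3 V / 512 = 6.445 mV.
(V_in − V_low)/LSB = (2.14249 − 0)/0.00644531 = 332.4106 → code 332 (round).
Reconstructed: 2.1398437 V.
Difference: 0.00264625 V → 2.646 mV.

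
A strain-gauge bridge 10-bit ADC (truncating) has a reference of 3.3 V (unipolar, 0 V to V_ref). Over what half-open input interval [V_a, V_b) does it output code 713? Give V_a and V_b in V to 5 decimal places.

LSB = 3.3/2^10 = 3.223 mV.
V_a = V_low + 713·LSB = 2.29775 V; V_b = V_low + 714·LSB = 2.30098 V.

[2.29775 V, 2.30098 V)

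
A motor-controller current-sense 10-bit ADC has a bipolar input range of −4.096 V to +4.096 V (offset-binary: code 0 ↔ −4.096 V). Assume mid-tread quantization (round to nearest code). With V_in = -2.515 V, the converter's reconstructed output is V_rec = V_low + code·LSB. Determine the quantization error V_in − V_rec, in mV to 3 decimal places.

LSB = 8.192/2^10 = 8.000 mV.
Scaled input = 197.6250 LSBs, so code = 198.
V_rec = (−4.096) + 198·0.008 = -2.512 V.
Difference: -0.003 V → -3.000 mV.

-3.000 mV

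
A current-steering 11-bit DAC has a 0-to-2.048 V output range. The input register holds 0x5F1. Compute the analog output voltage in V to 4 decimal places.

LSB = 2.048 V / 2^11 = 1.000 mV.
Code 0x5F1 = 1521 decimal.
V_out = 0 + 1521 × 0.001 V = 1.521 V.

1.5210 V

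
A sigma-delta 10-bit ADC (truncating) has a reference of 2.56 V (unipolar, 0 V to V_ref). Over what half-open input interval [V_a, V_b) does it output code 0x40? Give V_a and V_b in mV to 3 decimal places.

[160.000 mV, 162.500 mV)

LSB = 2.56/2^10 = 2.500 mV.
Code 0x40 = 64 decimal.
V_a = V_low + 64·LSB = 0.16 V; V_b = V_low + 65·LSB = 0.1625 V.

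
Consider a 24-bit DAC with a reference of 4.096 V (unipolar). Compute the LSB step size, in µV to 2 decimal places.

0.24 µV

Full-scale span = 4.096 V.
LSB = 4.096 / 2^24 = 4.096 / 16777216 = 2.44141e-07 V = 0.24 µV.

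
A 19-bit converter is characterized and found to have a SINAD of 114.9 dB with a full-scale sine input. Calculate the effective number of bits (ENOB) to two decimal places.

ENOB = (SINAD − 1.76) / 6.02 = (114.9 − 1.76)/6.02 = 18.794.

18.79 bits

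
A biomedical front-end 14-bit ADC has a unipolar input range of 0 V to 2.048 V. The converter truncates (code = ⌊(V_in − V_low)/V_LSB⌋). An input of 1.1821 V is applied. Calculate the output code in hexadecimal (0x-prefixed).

code 0x24F0 (decimal 9456)

LSB = 2.048 V / 16384 = 125.00 µV.
(V_in − V_low)/LSB = (1.1821 − 0) / 0.000125 = 9456.800.
Floor → code 9456.
In hexadecimal (0x-prefixed): 0x24F0.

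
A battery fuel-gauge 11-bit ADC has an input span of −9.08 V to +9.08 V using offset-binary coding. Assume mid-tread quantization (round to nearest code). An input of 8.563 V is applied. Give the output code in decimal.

code 1990

With 2048 levels over 18.16 V, one step is 8.867 mV.
(8.563 − (−9.08)) / 0.00886719 = 1989.695 LSBs.
Round → code 1990.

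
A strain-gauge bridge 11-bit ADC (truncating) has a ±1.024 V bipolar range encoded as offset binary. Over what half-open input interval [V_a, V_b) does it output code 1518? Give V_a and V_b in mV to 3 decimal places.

[494.000 mV, 495.000 mV)

LSB = 2.048/2^11 = 1.000 mV.
V_a = V_low + 1518·LSB = 0.494 V; V_b = V_low + 1519·LSB = 0.495 V.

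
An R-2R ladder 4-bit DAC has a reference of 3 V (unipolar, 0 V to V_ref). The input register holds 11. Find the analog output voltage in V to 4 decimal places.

2.0625 V

LSB = 3 V / 2^4 = 187.500 mV.
V_out = 0 + 11 × 0.1875 V = 2.0625 V.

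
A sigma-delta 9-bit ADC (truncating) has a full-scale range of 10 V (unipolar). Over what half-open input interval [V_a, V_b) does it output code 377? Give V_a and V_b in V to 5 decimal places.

[7.36328 V, 7.38281 V)

LSB = 10/2^9 = 19.531 mV.
V_a = V_low + 377·LSB = 7.36328 V; V_b = V_low + 378·LSB = 7.38281 V.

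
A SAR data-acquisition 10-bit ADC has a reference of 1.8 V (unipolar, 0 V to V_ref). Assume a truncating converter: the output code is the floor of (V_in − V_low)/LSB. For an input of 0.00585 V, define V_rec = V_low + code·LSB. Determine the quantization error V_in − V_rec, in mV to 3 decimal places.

Step size: 1.8 V ÷ 2^10 = 1.758 mV.
(V_in − V_low)/LSB = (0.00585 − 0)/0.00175781 = 3.3280 → code 3 (floor).
Reconstructed: 0.0052734375 V.
Difference: 0.000576563 V → 0.577 mV.

0.577 mV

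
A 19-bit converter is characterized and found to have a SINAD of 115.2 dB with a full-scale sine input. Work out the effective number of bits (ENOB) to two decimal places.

18.84 bits

ENOB = (SINAD − 1.76) / 6.02 = (115.2 − 1.76)/6.02 = 18.844.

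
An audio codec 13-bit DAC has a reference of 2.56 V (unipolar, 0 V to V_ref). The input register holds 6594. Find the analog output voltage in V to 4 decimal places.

LSB = 2.56 V / 2^13 = 312.50 µV.
V_out = 0 + 6594 × 0.0003125 V = 2.06062 V.

2.0606 V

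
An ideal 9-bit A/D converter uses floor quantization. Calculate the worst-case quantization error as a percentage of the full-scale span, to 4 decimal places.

Truncating → worst-case error = 1 LSB = V_FS/2^9, so 100/512 = 0.195312 % of full scale.

0.1953 %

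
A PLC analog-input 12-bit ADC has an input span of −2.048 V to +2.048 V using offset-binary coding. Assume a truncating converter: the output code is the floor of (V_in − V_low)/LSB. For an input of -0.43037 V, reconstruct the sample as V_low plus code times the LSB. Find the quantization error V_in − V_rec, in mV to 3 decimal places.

Step size: 4.096 V ÷ 2^12 = 1.000 mV.
Scaled input = 1617.6300 LSBs, so code = 1617.
Code 1617 maps back to (−2.048) + 1617×0.001 V = -0.431 V.
Difference: 0.00063 V → 0.630 mV.

0.630 mV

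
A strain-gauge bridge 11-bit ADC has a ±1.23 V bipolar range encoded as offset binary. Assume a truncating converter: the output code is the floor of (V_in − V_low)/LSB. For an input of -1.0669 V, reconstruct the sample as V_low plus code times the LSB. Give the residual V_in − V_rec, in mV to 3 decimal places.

One LSB is 2.46 V / 2048 = 1.201 mV.
(V_in − V_low)/LSB = (-1.0669 − (−1.23))/0.00120117 = 135.7841 → code 135 (floor).
Reconstructed: -1.0678418 V.
Error = -1.0669 − (−1.0678418) = 0.000941797 V = 0.942 mV.

0.942 mV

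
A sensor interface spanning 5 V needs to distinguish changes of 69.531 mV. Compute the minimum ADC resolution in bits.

7 bits

Number of steps required ≥ 5 V / 69.531 mV = 71.91.
Need 2^N ≥ 71.91; 2^6 = 64, 2^7 = 128.
Minimum N = 7.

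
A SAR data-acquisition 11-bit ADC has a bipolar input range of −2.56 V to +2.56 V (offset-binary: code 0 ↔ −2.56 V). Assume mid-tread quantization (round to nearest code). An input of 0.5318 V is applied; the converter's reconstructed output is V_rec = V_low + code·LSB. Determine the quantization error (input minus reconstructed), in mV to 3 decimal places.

Step size: 5.12 V ÷ 2^11 = 2.500 mV.
Scaled input = 1236.7200 LSBs, so code = 1237.
Reconstructed: 0.5325 V.
V_in − V_rec = -0.0007 V = -0.700 mV.

-0.700 mV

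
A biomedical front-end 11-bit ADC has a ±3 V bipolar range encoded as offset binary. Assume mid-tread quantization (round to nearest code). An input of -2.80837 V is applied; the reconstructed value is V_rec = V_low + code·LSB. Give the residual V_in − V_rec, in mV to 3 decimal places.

Step size: 6 V ÷ 2^11 = 2.930 mV.
Scaled input = 65.4097 LSBs, so code = 65.
Reconstructed: -2.8095703 V.
Difference: 0.00120031 V → 1.200 mV.

1.200 mV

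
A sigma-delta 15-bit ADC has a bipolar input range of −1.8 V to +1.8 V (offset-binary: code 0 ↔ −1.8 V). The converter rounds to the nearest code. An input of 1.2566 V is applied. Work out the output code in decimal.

code 27822

LSB = 3.6 V / 32768 = 109.86 µV.
Input sits at 27821.852 steps above V_low.
round(27821.852) = 27822.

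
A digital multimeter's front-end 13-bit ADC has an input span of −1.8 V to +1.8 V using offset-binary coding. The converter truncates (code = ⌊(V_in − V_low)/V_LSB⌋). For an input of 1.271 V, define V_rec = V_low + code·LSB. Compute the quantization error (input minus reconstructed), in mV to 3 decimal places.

0.102 mV

Step size: 3.6 V ÷ 2^13 = 439.45 µV.
(1.271 − (−1.8))/0.000439453 = 6988.2311; ⌊·⌋ gives code 6988.
Code 6988 maps back to (−1.8) + 6988×0.000439453 V = 1.2708984 V.
V_in − V_rec = 0.000101562 V = 0.102 mV.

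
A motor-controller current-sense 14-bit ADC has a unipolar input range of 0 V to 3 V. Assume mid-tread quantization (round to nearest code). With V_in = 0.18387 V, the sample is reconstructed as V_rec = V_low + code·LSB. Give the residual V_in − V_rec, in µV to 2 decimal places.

32.11 µV

One LSB is 3 V / 16384 = 183.11 µV.
(V_in − V_low)/LSB = (0.18387 − 0)/0.000183105 = 1004.1754 → code 1004 (round).
V_rec = 0 + 1004·0.000183105 = 0.18383789 V.
Error = 0.18387 − 0.18383789 = 3.21094e-05 V = 32.11 µV.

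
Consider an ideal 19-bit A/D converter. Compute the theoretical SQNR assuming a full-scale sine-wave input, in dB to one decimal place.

116.1 dB

SNR ≈ 6.02·N + 1.76 dB = 6.02·19 + 1.76 = 116.14 dB.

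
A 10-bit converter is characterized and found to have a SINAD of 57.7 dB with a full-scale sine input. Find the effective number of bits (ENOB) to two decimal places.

9.29 bits

ENOB = (SINAD − 1.76) / 6.02 = (57.7 − 1.76)/6.02 = 9.292.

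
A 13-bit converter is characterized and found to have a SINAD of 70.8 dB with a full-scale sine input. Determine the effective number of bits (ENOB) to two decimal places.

ENOB = (SINAD − 1.76) / 6.02 = (70.8 − 1.76)/6.02 = 11.468.

11.47 bits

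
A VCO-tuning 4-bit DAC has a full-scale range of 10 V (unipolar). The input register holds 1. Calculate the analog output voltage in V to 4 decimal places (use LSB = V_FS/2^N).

LSB = 10 V / 2^4 = 0.6250 V.
V_out = 0 + 1 × 0.625 V = 0.625 V.

0.6250 V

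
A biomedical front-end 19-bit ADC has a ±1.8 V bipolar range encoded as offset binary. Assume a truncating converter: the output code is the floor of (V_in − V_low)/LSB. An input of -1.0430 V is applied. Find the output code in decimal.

code 110246

LSB = 3.6 V / 524288 = 6.87 µV.
Input sits at 110246.116 steps above V_low.
Floor → code 110246.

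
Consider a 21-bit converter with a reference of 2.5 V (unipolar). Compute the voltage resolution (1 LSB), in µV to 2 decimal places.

Full-scale span = 2.5 V.
LSB = 2.5 / 2^21 = 2.5 / 2097152 = 1.19209e-06 V = 1.19 µV.

1.19 µV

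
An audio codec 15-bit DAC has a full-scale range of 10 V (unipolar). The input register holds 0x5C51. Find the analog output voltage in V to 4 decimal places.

7.2122 V

LSB = 10 V / 2^15 = 305.18 µV.
Code 0x5C51 = 23633 decimal.
V_out = 0 + 23633 × 0.000305176 V = 7.21222 V.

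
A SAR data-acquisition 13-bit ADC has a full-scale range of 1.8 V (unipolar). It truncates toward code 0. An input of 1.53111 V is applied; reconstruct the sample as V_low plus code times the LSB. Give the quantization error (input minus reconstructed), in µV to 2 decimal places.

Step size: 1.8 V ÷ 2^13 = 219.73 µV.
Scaled input = 6968.2517 LSBs, so code = 6968.
Code 6968 maps back to 0 + 6968×0.000219727 V = 1.5310547 V.
V_in − V_rec = 5.53125e-05 V = 55.31 µV.

55.31 µV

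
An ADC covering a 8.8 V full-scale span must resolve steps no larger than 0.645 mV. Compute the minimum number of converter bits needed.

14 bits

Number of steps required ≥ 8.8 V / 0.645 mV = 13643.41.
Need 2^N ≥ 13643.41; 2^13 = 8192, 2^14 = 16384.
Minimum N = 14.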